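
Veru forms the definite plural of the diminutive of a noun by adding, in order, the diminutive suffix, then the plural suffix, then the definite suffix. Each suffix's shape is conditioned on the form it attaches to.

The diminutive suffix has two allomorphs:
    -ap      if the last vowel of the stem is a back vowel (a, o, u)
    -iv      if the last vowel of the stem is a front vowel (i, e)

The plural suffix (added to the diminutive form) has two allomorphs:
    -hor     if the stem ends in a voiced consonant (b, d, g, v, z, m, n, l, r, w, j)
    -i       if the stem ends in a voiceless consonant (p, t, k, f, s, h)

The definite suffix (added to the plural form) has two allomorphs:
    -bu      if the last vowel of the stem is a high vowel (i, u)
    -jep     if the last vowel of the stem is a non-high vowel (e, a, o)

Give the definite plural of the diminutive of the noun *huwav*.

huwavapibu

*huwav*: last vowel = /a/, a back vowel → -ap → *huwavap*.
The final consonant of the diminutive form *huwavap* is /p/, which is voiceless, so the plural suffix is -i, giving *huwavapi*.
The last vowel of the plural form *huwavapi* is /i/, which is a high vowel, so the definite suffix is -bu, giving *huwavapibu*.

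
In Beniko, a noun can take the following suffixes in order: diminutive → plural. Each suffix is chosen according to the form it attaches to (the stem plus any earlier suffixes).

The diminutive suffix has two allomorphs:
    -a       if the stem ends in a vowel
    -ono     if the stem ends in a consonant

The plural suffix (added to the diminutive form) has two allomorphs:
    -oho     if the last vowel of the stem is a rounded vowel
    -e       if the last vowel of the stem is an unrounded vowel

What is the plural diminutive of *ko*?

koae

The final sound of *ko* is /o/, which is a vowel, so the diminutive suffix is -a, giving *koa*.
The diminutive form *koa* — last vowel /a/ (an unrounded vowel) → -e → *koae*.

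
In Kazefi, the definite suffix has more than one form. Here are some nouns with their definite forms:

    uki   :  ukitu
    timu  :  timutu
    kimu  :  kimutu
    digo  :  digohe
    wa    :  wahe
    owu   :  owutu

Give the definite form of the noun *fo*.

fohe

Looking at the last vowel of each stem: -tu when the last vowel of the stem is a high vowel (*uki*, *timu*, *kimu*, *owu*); -he when the last vowel of the stem is a non-high vowel (*digo*, *wa*).
*fo* — last vowel /o/ (a non-high vowel) → -he → *fohe*.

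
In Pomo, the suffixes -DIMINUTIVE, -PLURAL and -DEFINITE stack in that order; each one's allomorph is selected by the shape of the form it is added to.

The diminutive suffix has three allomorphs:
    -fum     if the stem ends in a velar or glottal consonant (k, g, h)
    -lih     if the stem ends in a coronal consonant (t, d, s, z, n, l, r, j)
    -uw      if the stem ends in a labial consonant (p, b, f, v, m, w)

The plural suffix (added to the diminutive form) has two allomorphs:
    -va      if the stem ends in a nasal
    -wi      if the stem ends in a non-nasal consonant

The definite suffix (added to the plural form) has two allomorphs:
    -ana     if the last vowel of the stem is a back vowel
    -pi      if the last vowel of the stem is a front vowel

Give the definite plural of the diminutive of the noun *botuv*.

botuvuwwipi

*botuv* — final consonant /v/ (labial) → -uw → *botuvuw*.
The diminutive form *botuvuw* — final consonant /w/ (non-nasal) → -wi → *botuvuwwi*.
The last vowel of the plural form *botuvuwwi* is /i/, which is a front vowel, so the definite suffix is -pi, giving *botuvuwwipi*.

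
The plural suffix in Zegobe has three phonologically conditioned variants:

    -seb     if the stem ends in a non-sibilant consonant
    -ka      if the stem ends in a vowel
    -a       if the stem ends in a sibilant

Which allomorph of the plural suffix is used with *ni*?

*ni*: final sound = /i/, a vowel → -ka.

-ka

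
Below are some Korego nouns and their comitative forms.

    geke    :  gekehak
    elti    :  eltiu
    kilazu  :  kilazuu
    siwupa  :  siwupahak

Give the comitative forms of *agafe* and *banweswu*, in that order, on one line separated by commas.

The pattern is height harmony: -u when the last vowel of the stem is a high vowel (*elti*, *kilazu*); -hak when the last vowel of the stem is a non-high vowel (*geke*, *siwupa*).
The last vowel of *agafe* is /e/, which is a non-high vowel, so the suffix is -hak, giving *agafehak*.
*banweswu* — last vowel /u/ (a high vowel) → -u → *banweswuu*.

agafehak, banweswuu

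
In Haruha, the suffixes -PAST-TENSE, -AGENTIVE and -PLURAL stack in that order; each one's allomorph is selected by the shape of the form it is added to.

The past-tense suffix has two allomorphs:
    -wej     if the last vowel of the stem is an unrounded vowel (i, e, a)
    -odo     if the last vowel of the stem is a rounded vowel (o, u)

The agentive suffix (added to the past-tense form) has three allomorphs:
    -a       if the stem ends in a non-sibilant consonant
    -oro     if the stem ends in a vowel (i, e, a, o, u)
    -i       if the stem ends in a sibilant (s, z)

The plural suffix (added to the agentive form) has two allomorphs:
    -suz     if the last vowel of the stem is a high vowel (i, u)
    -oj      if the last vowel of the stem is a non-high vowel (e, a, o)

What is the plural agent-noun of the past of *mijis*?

mijiswejaoj

Since the last vowel of *mijis* is /i/ (an unrounded vowel), it takes -wej, giving *mijiswej*.
The past-tense form *mijiswej*: final sound = /j/, a non-sibilant consonant → -a → *mijisweja*.
The agentive form *mijisweja* — last vowel /a/ (a non-high vowel) → -oj → *mijiswejaoj*.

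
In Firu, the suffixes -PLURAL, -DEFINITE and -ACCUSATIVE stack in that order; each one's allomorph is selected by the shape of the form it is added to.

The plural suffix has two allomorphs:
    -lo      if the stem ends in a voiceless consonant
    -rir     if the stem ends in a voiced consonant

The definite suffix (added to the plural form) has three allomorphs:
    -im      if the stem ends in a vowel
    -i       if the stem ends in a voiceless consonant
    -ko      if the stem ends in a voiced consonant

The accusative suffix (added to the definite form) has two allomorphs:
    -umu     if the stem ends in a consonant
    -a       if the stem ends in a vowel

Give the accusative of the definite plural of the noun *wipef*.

*wipef* — final consonant /f/ (voiceless) → -lo → *wipeflo*.
The plural form *wipeflo* — final sound /o/ (a vowel) → -im → *wipefloim*.
Since the final sound of the definite form *wipefloim* is /m/ (a consonant), it takes -umu, giving *wipefloimumu*.

wipefloimumu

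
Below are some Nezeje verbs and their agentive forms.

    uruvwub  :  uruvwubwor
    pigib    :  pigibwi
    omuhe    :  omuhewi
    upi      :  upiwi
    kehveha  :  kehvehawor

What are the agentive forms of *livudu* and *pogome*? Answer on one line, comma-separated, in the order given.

The pattern is front/back vowel harmony: -wi when the last vowel of the stem is a front vowel (*pigib*, *omuhe*, *upi*); -wor when the last vowel of the stem is a back vowel (*uruvwub*, *kehveha*).
*livudu* — last vowel /u/ (a back vowel) → -wor → *livuduwor*.
The last vowel of *pogome* is /e/, which is a front vowel, so the suffix is -wi, giving *pogomewi*.

livuduwor, pogomewi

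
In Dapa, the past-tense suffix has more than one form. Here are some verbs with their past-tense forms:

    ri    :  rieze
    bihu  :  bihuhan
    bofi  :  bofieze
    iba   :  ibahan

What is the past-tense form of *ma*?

The alternation tracks the last vowel of the stem — -eze when the last vowel of the stem is a front vowel (*ri*, *bofi*); -han when the last vowel of the stem is a back vowel (*bihu*, *iba*).
*ma* — last vowel /a/ (a back vowel) → -han → *mahan*.

mahan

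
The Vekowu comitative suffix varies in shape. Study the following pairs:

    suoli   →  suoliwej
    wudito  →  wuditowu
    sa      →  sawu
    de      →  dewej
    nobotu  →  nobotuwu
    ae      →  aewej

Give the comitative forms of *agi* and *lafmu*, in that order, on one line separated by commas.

agiwej, lafmuwu

Looking at the last vowel of each stem: -wej when the last vowel of the stem is a front vowel (*suoli*, *de*, *ae*); -wu when the last vowel of the stem is a back vowel (*wudito*, *sa*, *nobotu*).
*agi* — last vowel /i/ (a front vowel) → -wej → *agiwej*.
Since the last vowel of *lafmu* is /u/ (a back vowel), it takes -wu, giving *lafmuwu*.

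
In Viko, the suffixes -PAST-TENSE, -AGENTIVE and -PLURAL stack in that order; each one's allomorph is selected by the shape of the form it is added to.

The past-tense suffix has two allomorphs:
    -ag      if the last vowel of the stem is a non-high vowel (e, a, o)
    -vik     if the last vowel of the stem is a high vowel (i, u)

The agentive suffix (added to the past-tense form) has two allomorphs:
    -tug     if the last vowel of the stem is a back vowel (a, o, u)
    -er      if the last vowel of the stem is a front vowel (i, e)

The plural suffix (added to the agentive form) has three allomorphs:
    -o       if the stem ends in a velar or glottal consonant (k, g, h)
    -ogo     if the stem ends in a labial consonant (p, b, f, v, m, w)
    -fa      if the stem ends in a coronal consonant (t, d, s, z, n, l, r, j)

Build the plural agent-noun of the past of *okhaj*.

okhajagtugo

*okhaj* — last vowel /a/ (a non-high vowel) → -ag → *okhajag*.
The last vowel of the past-tense form *okhajag* is /a/, which is a back vowel, so the agentive suffix is -tug, giving *okhajagtug*.
The final consonant of the agentive form *okhajagtug* is /g/, which is velar/glottal, so the plural suffix is -o, giving *okhajagtugo*.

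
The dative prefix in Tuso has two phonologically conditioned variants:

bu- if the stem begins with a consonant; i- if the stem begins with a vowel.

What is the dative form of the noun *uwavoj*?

*uwavoj* — first sound /u/ (a vowel) → i- → *iuwavoj*.

iuwavoj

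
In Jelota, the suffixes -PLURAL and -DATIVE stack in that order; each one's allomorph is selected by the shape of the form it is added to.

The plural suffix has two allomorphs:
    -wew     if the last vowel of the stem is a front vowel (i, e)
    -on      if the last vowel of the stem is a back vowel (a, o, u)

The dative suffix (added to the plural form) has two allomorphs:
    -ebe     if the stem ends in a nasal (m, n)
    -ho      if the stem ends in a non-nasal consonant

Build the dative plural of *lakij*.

*lakij* — last vowel /i/ (a front vowel) → -wew → *lakijwew*.
Since the final consonant of the plural form *lakijwew* is /w/ (non-nasal), it takes -ho, giving *lakijwewho*.

lakijwewho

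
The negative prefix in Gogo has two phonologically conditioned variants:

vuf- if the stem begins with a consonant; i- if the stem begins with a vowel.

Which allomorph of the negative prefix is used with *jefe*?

The first sound of *jefe* is /j/, which is a consonant, so the prefix is vuf-.

vuf-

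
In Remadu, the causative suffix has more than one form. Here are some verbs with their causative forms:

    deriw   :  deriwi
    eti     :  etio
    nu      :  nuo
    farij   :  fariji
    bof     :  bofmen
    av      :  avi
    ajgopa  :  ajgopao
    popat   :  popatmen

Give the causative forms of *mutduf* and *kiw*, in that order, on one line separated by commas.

mutdufmen, kiwi

The suffix is conditioned by the final sound: -men when the stem ends in a voiceless consonant (*bof*, *popat*); -i when the stem ends in a voiced consonant (*deriw*, *farij*, *av*); -o when the stem ends in a vowel (*eti*, *nu*, *ajgopa*).
The final sound of *mutduf* is /f/, which is a voiceless consonant, so the suffix is -men, giving *mutdufmen*.
*kiw*: final sound = /w/, a voiced consonant → -i → *kiwi*.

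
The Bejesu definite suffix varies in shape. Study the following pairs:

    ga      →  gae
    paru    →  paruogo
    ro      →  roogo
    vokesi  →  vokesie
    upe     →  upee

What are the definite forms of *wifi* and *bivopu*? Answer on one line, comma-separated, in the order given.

wifie, bivopuogo

Looking at the last vowel of each stem: -ogo when the last vowel of the stem is a rounded vowel (*paru*, *ro*); -e when the last vowel of the stem is an unrounded vowel (*ga*, *vokesi*, *upe*).
*wifi* — last vowel /i/ (an unrounded vowel) → -e → *wifie*.
The last vowel of *bivopu* is /u/, which is a rounded vowel, so the suffix is -ogo, giving *bivopuogo*.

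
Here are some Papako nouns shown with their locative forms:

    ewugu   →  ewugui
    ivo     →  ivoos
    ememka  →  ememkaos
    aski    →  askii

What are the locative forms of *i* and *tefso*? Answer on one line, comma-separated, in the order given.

ii, tefsoos

The pattern is height harmony: -i when the last vowel of the stem is a high vowel (*ewugu*, *aski*); -os when the last vowel of the stem is a non-high vowel (*ivo*, *ememka*).
*i*: last vowel = /i/, a high vowel → -i → *ii*.
*tefso* — last vowel /o/ (a non-high vowel) → -os → *tefsoos*.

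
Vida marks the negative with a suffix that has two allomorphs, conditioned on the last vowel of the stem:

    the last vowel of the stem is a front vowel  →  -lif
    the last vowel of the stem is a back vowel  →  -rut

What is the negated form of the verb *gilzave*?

The last vowel of *gilzave* is /e/, which is a front vowel, so the suffix is -lif, giving *gilzavelif*.

gilzavelif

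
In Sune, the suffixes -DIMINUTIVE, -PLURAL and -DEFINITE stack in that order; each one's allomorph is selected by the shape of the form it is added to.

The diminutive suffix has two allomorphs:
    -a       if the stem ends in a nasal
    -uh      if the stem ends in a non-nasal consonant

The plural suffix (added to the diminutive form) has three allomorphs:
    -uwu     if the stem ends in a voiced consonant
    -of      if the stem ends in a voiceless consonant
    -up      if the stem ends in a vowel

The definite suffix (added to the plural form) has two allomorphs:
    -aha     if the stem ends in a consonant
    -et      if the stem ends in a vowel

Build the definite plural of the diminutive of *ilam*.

Since the final consonant of *ilam* is /m/ (a nasal), it takes -a, giving *ilama*.
Since the final sound of the diminutive form *ilama* is /a/ (a vowel), it takes -up, giving *ilamaup*.
The plural form *ilamaup*: final sound = /p/, a consonant → -aha → *ilamaupaha*.

ilamaupaha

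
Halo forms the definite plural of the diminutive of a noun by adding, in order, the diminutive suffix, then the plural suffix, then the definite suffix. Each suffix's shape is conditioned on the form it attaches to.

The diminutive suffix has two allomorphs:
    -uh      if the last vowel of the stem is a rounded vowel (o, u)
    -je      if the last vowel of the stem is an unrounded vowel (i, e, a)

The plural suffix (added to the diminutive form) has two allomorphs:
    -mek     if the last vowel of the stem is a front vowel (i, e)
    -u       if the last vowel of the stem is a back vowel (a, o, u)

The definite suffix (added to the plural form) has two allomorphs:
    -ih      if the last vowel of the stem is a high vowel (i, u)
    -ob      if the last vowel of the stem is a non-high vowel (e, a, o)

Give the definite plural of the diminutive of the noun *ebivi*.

ebivijemekob

Since the last vowel of *ebivi* is /i/ (an unrounded vowel), it takes -je, giving *ebivije*.
Since the last vowel of the diminutive form *ebivije* is /e/ (a front vowel), it takes -mek, giving *ebivijemek*.
The last vowel of the plural form *ebivijemek* is /e/, which is a non-high vowel, so the definite suffix is -ob, giving *ebivijemekob*.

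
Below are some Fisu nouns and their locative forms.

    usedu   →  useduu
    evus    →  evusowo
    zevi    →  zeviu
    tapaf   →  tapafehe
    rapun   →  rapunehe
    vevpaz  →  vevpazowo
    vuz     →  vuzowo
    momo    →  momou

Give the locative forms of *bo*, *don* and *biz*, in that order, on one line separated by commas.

bou, donehe, bizowo

Looking at the final sound of each stem: -owo when the stem ends in a sibilant (*evus*, *vevpaz*, *vuz*); -ehe when the stem ends in a non-sibilant consonant (*tapaf*, *rapun*); -u when the stem ends in a vowel (*usedu*, *zevi*, *momo*).
*bo* — final sound /o/ (a vowel) → -u → *bou*.
*don* — final sound /n/ (a non-sibilant consonant) → -ehe → *donehe*.
*biz* — final sound /z/ (a sibilant) → -owo → *bizowo*.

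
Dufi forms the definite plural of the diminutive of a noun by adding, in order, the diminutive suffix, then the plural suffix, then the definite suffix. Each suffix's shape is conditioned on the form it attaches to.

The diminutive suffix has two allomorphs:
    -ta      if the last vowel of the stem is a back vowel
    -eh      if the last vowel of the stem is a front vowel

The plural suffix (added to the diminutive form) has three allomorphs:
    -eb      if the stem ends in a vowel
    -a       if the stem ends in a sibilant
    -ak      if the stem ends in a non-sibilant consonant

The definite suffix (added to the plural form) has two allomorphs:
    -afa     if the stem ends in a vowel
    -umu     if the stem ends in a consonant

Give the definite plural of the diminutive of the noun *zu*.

zutaebumu

The last vowel of *zu* is /u/, which is a back vowel, so the diminutive suffix is -ta, giving *zuta*.
The diminutive form *zuta* — final sound /a/ (a vowel) → -eb → *zutaeb*.
Since the final sound of the plural form *zutaeb* is /b/ (a consonant), it takes -umu, giving *zutaebumu*.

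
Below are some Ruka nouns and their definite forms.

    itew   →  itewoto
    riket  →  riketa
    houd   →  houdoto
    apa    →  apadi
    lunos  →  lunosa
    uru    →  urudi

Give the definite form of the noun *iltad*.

The alternation tracks the final sound of the stem — -a when the stem ends in a voiceless consonant (*riket*, *lunos*); -oto when the stem ends in a voiced consonant (*itew*, *houd*); -di when the stem ends in a vowel (*apa*, *uru*).
The final sound of *iltad* is /d/, which is a voiced consonant, so the suffix is -oto, giving *iltadoto*.

iltadoto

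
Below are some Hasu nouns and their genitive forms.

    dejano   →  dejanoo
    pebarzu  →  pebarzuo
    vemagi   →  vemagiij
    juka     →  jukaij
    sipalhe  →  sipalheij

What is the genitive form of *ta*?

The suffix is conditioned by the last vowel: -o when the last vowel of the stem is a rounded vowel (*dejano*, *pebarzu*); -ij when the last vowel of the stem is an unrounded vowel (*vemagi*, *juka*, *sipalhe*).
Since the last vowel of *ta* is /a/ (an unrounded vowel), it takes -ij, giving *taij*.

taij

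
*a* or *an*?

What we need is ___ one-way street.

a

The indefinite article is chosen by the initial *sound* of the following word, not its spelling.
*one-way* begins with the sound /wʌ/ (*one* pronounced /wʌn/) — a consonant sound.
So the article is *a*: What we need is a one-way street.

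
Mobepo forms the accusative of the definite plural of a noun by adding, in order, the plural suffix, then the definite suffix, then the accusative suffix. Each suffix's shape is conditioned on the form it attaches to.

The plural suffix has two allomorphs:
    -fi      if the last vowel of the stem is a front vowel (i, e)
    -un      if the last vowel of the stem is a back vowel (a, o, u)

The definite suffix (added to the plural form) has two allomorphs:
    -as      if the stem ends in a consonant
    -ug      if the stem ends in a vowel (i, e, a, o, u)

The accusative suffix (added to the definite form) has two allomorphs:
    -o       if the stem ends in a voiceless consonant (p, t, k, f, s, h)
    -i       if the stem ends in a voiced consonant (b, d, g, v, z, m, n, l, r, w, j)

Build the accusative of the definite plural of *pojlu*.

pojluunaso

*pojlu* — last vowel /u/ (a back vowel) → -un → *pojluun*.
The plural form *pojluun* — final sound /n/ (a consonant) → -as → *pojluunas*.
The definite form *pojluunas*: final consonant = /s/, voiceless → -o → *pojluunaso*.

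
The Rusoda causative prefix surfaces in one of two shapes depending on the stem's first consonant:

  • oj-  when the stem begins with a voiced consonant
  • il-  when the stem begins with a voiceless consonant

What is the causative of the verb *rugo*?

ojrugo

*rugo*: first consonant = /r/, voiced → oj- → *ojrugo*.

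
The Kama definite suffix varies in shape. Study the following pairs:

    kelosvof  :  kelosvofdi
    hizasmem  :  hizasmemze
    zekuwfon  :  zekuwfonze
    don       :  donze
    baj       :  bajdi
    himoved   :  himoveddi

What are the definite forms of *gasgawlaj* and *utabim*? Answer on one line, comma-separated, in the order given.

gasgawlajdi, utabimze

The pattern is nasality of the final consonant: -ze when the stem ends in a nasal (*hizasmem*, *zekuwfon*, *don*); -di when the stem ends in a non-nasal consonant (*kelosvof*, *baj*, *himoved*).
Since the final consonant of *gasgawlaj* is /j/ (non-nasal), it takes -di, giving *gasgawlajdi*.
*utabim* — final consonant /m/ (a nasal) → -ze → *utabimze*.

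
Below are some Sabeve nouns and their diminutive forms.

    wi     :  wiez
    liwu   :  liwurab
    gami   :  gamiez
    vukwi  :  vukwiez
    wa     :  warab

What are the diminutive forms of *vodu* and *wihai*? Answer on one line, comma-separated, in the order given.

vodurab, wihaiez

The pattern is front/back vowel harmony: -ez when the last vowel of the stem is a front vowel (*wi*, *gami*, *vukwi*); -rab when the last vowel of the stem is a back vowel (*liwu*, *wa*).
Since the last vowel of *vodu* is /u/ (a back vowel), it takes -rab, giving *vodurab*.
*wihai*: last vowel = /i/, a front vowel → -ez → *wihaiez*.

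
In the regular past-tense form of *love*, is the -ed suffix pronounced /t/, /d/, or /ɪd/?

/d/

The stem *love* ends in a voiced sound other than /d/.
The -ed suffix is realized as /ɪd/ after /t, d/; as /t/ after other voiceless consonants; and as /d/ after other voiced sounds.
So -ed on *love* is pronounced /d/.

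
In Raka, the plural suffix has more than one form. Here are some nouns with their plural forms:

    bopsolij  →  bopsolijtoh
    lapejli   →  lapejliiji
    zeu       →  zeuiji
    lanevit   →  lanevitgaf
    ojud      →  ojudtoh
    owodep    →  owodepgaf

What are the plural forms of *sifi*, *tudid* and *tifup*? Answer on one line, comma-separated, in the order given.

sifiiji, tudidtoh, tifupgaf

The pattern is voicing of the final sound: -gaf when the stem ends in a voiceless consonant (*lanevit*, *owodep*); -toh when the stem ends in a voiced consonant (*bopsolij*, *ojud*); -iji when the stem ends in a vowel (*lapejli*, *zeu*).
*sifi*: final sound = /i/, a vowel → -iji → *sifiiji*.
*tudid*: final sound = /d/, a voiced consonant → -toh → *tudidtoh*.
*tifup* — final sound /p/ (a voiceless consonant) → -gaf → *tifupgaf*.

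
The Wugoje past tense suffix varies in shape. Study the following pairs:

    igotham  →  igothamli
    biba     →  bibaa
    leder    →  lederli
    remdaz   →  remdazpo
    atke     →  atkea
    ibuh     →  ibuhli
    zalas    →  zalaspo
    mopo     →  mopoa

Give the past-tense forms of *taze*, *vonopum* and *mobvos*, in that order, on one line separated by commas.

tazea, vonopumli, mobvospo

The alternation tracks the final sound of the stem — -po when the stem ends in a sibilant (*remdaz*, *zalas*); -li when the stem ends in a non-sibilant consonant (*igotham*, *leder*, *ibuh*); -a when the stem ends in a vowel (*biba*, *atke*, *mopo*).
*taze*: final sound = /e/, a vowel → -a → *tazea*.
Since the final sound of *vonopum* is /m/ (a non-sibilant consonant), it takes -li, giving *vonopumli*.
The final sound of *mobvos* is /s/, which is a sibilant, so the suffix is -po, giving *mobvospo*.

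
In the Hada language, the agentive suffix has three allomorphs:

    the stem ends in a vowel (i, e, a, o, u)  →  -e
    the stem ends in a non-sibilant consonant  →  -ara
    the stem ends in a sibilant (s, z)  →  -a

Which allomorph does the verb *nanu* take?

-e

*nanu*: final sound = /u/, a vowel → -e.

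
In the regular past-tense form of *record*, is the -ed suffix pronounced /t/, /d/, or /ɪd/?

The stem *record* ends in /t/ or /d/.
The -ed suffix is realized as /ɪd/ after /t, d/; as /t/ after other voiceless consonants; and as /d/ after other voiced sounds.
So -ed on *record* is pronounced /ɪd/.

/ɪd/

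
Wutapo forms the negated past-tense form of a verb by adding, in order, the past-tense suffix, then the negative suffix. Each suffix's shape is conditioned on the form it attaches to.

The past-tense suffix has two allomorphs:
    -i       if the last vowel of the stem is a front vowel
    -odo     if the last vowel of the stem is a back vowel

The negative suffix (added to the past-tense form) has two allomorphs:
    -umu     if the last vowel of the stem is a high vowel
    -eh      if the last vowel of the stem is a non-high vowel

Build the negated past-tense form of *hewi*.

*hewi* — last vowel /i/ (a front vowel) → -i → *hewii*.
The past-tense form *hewii* — last vowel /i/ (a high vowel) → -umu → *hewiiumu*.

hewiiumu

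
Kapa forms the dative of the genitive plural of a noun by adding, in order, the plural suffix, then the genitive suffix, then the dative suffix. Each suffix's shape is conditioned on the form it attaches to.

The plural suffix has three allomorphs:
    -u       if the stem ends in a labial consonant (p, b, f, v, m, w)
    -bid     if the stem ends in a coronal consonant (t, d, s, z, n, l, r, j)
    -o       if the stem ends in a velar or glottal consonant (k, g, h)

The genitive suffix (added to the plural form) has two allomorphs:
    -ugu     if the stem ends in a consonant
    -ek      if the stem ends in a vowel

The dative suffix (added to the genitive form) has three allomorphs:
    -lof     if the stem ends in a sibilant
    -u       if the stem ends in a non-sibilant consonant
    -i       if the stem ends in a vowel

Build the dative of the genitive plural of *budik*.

Since the final consonant of *budik* is /k/ (velar/glottal), it takes -o, giving *budiko*.
The plural form *budiko* — final sound /o/ (a vowel) → -ek → *budikoek*.
The genitive form *budikoek* — final sound /k/ (a non-sibilant consonant) → -u → *budikoeku*.

budikoeku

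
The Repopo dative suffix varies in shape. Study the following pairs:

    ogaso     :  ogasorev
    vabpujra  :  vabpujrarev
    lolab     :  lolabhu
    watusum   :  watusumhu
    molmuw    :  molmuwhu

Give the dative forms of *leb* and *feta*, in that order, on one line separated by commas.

lebhu, fetarev

The suffix is conditioned by the final sound: -hu when the stem ends in a consonant (*lolab*, *watusum*, *molmuw*); -rev when the stem ends in a vowel (*ogaso*, *vabpujra*).
*leb*: final sound = /b/, a consonant → -hu → *lebhu*.
The final sound of *feta* is /a/, which is a vowel, so the suffix is -rev, giving *fetarev*.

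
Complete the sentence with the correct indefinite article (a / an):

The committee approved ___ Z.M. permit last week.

a

The indefinite article is chosen by the initial *sound* of the following word, not its spelling.
The initialism *Z.M.* is read letter by letter; the first letter, Z, is pronounced /ziː/, which begins with a consonant sound.
So the article is *a*: The committee approved a Z.M. permit last week.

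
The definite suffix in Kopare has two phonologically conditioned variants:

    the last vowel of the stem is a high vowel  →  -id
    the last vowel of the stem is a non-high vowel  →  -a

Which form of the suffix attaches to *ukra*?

*ukra* — last vowel /a/ (a non-high vowel) → -a.

-a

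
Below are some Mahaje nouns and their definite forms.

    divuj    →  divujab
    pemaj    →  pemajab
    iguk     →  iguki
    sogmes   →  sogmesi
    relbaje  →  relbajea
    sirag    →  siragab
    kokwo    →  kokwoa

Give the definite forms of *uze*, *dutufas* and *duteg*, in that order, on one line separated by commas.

uzea, dutufasi, dutegab

The suffix is conditioned by the final sound: -i when the stem ends in a voiceless consonant (*iguk*, *sogmes*); -ab when the stem ends in a voiced consonant (*divuj*, *pemaj*, *sirag*); -a when the stem ends in a vowel (*relbaje*, *kokwo*).
Since the final sound of *uze* is /e/ (a vowel), it takes -a, giving *uzea*.
*dutufas* — final sound /s/ (a voiceless consonant) → -i → *dutufasi*.
*duteg* — final sound /g/ (a voiced consonant) → -ab → *dutegab*.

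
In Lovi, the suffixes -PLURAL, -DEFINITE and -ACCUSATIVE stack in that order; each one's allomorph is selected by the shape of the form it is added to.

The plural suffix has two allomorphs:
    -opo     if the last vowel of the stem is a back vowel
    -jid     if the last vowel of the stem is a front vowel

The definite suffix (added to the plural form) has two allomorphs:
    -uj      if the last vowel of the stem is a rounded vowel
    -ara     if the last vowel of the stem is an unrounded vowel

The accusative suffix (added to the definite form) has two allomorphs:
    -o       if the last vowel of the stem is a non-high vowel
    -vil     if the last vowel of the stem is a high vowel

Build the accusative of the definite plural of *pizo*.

pizoopoujvil

*pizo*: last vowel = /o/, a back vowel → -opo → *pizoopo*.
The plural form *pizoopo*: last vowel = /o/, a rounded vowel → -uj → *pizoopouj*.
The last vowel of the definite form *pizoopouj* is /u/, which is a high vowel, so the accusative suffix is -vil, giving *pizoopoujvil*.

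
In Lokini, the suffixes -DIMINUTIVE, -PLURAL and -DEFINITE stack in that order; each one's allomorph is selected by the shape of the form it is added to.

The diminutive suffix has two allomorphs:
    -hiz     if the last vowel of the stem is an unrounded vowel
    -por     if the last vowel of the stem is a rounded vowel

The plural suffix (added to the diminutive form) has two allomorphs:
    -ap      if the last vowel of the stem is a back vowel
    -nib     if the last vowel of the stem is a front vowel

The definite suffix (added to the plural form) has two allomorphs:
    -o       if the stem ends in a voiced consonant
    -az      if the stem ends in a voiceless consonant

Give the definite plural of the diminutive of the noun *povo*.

*povo* — last vowel /o/ (a rounded vowel) → -por → *povopor*.
Since the last vowel of the diminutive form *povopor* is /o/ (a back vowel), it takes -ap, giving *povoporap*.
The final consonant of the plural form *povoporap* is /p/, which is voiceless, so the definite suffix is -az, giving *povoporapaz*.

povoporapaz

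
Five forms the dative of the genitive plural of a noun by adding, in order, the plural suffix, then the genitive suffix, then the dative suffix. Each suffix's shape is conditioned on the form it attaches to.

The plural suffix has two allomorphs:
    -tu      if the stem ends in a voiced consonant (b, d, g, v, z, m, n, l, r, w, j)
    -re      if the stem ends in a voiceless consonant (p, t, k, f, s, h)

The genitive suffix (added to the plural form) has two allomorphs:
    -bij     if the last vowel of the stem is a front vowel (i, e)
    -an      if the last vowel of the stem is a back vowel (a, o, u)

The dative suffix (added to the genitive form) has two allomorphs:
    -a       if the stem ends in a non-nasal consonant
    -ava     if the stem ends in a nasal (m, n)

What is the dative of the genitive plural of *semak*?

*semak*: final consonant = /k/, voiceless → -re → *semakre*.
The plural form *semakre*: last vowel = /e/, a front vowel → -bij → *semakrebij*.
Since the final consonant of the genitive form *semakrebij* is /j/ (non-nasal), it takes -a, giving *semakrebija*.

semakrebija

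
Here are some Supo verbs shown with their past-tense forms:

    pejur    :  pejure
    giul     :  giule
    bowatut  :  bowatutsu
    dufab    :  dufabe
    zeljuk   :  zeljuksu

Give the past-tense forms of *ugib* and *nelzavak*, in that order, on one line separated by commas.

The pattern is voicing of the final consonant: -su when the stem ends in a voiceless consonant (*bowatut*, *zeljuk*); -e when the stem ends in a voiced consonant (*pejur*, *giul*, *dufab*).
The final consonant of *ugib* is /b/, which is voiced, so the suffix is -e, giving *ugibe*.
The final consonant of *nelzavak* is /k/, which is voiceless, so the suffix is -su, giving *nelzavaksu*.

ugibe, nelzavaksu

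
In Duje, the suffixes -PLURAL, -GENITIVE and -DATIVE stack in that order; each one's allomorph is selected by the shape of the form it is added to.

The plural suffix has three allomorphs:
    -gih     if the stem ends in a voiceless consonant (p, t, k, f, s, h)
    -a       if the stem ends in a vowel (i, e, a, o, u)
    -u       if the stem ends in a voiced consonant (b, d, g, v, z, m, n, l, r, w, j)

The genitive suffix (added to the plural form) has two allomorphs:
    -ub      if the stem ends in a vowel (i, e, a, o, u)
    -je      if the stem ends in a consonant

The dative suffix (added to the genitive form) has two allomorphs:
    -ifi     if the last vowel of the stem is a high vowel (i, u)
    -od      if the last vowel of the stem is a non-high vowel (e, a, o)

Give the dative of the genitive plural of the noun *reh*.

*reh*: final sound = /h/, a voiceless consonant → -gih → *rehgih*.
The final sound of the plural form *rehgih* is /h/, which is a consonant, so the genitive suffix is -je, giving *rehgihje*.
Since the last vowel of the genitive form *rehgihje* is /e/ (a non-high vowel), it takes -od, giving *rehgihjeod*.

rehgihjeod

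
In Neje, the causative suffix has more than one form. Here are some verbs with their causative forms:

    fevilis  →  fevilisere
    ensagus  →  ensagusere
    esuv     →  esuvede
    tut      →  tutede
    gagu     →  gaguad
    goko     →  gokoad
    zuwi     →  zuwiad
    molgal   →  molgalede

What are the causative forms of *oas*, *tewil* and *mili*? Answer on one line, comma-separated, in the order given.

The pattern is sibilance of the final sound: -ere when the stem ends in a sibilant (*fevilis*, *ensagus*); -ede when the stem ends in a non-sibilant consonant (*esuv*, *tut*, *molgal*); -ad when the stem ends in a vowel (*gagu*, *goko*, *zuwi*).
Since the final sound of *oas* is /s/ (a sibilant), it takes -ere, giving *oasere*.
Since the final sound of *tewil* is /l/ (a non-sibilant consonant), it takes -ede, giving *tewilede*.
*mili*: final sound = /i/, a vowel → -ad → *miliad*.

oasere, tewilede, miliad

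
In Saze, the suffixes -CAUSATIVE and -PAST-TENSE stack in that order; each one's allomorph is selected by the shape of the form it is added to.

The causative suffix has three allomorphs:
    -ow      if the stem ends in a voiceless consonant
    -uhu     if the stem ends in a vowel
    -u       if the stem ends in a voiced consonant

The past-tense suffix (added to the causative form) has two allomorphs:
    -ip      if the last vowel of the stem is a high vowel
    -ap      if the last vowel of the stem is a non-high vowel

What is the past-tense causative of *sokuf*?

*sokuf* — final sound /f/ (a voiceless consonant) → -ow → *sokufow*.
The causative form *sokufow*: last vowel = /o/, a non-high vowel → -ap → *sokufowap*.

sokufowap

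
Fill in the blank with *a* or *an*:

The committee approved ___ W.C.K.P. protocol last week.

The indefinite article is chosen by the initial *sound* of the following word, not its spelling.
The initialism *W.C.K.P.* is read letter by letter; the first letter, W, is pronounced /ˈdʌbəl.juː/, which begins with a consonant sound.
So the article is *a*: The committee approved a W.C.K.P. protocol last week.

a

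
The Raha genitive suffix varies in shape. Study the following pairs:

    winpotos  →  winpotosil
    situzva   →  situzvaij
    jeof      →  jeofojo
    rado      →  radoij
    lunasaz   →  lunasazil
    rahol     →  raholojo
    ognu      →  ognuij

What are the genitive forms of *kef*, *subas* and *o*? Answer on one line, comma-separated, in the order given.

kefojo, subasil, oij

The suffix is conditioned by the final sound: -il when the stem ends in a sibilant (*winpotos*, *lunasaz*); -ojo when the stem ends in a non-sibilant consonant (*jeof*, *rahol*); -ij when the stem ends in a vowel (*situzva*, *rado*, *ognu*).
Since the final sound of *kef* is /f/ (a non-sibilant consonant), it takes -ojo, giving *kefojo*.
*subas*: final sound = /s/, a sibilant → -il → *subasil*.
*o* — final sound /o/ (a vowel) → -ij → *oij*.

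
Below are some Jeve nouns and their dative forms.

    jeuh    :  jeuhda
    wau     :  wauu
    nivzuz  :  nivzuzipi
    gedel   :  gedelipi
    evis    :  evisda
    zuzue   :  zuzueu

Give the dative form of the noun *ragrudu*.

ragruduu

The alternation tracks the final sound of the stem — -da when the stem ends in a voiceless consonant (*jeuh*, *evis*); -ipi when the stem ends in a voiced consonant (*nivzuz*, *gedel*); -u when the stem ends in a vowel (*wau*, *zuzue*).
*ragrudu* — final sound /u/ (a vowel) → -u → *ragruduu*.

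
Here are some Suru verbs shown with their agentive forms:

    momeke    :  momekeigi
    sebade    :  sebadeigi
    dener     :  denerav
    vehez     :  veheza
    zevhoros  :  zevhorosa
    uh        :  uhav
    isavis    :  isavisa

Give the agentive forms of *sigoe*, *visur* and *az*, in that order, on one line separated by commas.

sigoeigi, visurav, aza

Looking at the final sound of each stem: -a when the stem ends in a sibilant (*vehez*, *zevhoros*, *isavis*); -av when the stem ends in a non-sibilant consonant (*dener*, *uh*); -igi when the stem ends in a vowel (*momeke*, *sebade*).
*sigoe* — final sound /e/ (a vowel) → -igi → *sigoeigi*.
*visur*: final sound = /r/, a non-sibilant consonant → -av → *visurav*.
*az* — final sound /z/ (a sibilant) → -a → *aza*.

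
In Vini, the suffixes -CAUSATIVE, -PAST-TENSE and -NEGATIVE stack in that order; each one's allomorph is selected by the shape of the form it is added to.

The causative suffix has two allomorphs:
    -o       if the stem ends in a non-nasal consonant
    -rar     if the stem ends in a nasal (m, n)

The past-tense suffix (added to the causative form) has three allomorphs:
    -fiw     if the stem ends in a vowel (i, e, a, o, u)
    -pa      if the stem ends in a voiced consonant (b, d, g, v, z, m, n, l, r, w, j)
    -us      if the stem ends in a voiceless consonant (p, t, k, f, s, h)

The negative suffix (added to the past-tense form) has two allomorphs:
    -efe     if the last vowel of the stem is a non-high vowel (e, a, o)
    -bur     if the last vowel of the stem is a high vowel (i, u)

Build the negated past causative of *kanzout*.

kanzoutofiwbur

The final consonant of *kanzout* is /t/, which is non-nasal, so the causative suffix is -o, giving *kanzouto*.
Since the final sound of the causative form *kanzouto* is /o/ (a vowel), it takes -fiw, giving *kanzoutofiw*.
The past-tense form *kanzoutofiw* — last vowel /i/ (a high vowel) → -bur → *kanzoutofiwbur*.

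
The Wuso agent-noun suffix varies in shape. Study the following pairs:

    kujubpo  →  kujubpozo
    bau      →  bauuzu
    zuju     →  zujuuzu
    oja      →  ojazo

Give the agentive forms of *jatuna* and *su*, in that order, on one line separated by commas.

The alternation tracks the last vowel of the stem — -uzu when the last vowel of the stem is a high vowel (*bau*, *zuju*); -zo when the last vowel of the stem is a non-high vowel (*kujubpo*, *oja*).
Since the last vowel of *jatuna* is /a/ (a non-high vowel), it takes -zo, giving *jatunazo*.
*su* — last vowel /u/ (a high vowel) → -uzu → *suuzu*.

jatunazo, suuzu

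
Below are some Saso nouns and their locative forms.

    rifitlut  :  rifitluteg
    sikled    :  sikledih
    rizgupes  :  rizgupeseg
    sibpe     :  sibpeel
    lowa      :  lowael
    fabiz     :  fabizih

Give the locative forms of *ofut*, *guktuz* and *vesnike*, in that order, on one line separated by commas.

ofuteg, guktuzih, vesnikeel

The suffix is conditioned by the final sound: -eg when the stem ends in a voiceless consonant (*rifitlut*, *rizgupes*); -ih when the stem ends in a voiced consonant (*sikled*, *fabiz*); -el when the stem ends in a vowel (*sibpe*, *lowa*).
Since the final sound of *ofut* is /t/ (a voiceless consonant), it takes -eg, giving *ofuteg*.
The final sound of *guktuz* is /z/, which is a voiced consonant, so the suffix is -ih, giving *guktuzih*.
*vesnike* — final sound /e/ (a vowel) → -el → *vesnikeel*.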